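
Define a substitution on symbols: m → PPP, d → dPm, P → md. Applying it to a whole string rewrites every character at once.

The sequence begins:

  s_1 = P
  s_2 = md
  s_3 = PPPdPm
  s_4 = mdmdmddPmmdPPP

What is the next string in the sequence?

PPPdPmPPPdPmPPPdPmdPmmdPPPPPPdPmmdmdmd

Applying the rule to each of the 14 symbols of mdmdmddPmmdPPP gives the pieces PPP dPm PPP dPm PPP dPm dPm md PPP PPP dPm md md md, which concatenate to the answer.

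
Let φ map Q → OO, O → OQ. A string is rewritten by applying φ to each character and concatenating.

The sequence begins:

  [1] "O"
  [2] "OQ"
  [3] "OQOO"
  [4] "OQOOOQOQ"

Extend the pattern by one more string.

OQOOOQOQOQOOOQOO

Expanding OQOOOQOQ: O→OQ, Q→OO, O→OQ, O→OQ, O→OQ, Q→OO, O→OQ, Q→OO. Concatenated: OQ OO OQ OQ OQ OO OQ OO.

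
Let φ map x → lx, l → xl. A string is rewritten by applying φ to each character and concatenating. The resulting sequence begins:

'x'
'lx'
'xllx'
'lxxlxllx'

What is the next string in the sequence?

Apply φ to lxxlxllx symbol by symbol: l→xl, x→lx, x→lx, l→xl, x→lx, l→xl, l→xl, x→lx; joined: xl lx lx xl lx xl xl lx.

xllxlxxllxxlxllx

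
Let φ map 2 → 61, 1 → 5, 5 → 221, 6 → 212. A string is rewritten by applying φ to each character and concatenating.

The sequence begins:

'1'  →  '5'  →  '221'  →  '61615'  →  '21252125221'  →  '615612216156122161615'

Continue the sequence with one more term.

Replace each of the 21 characters of 615612216156122161615 in place — 212 5 221 212 5 61 61 5 212 5 221 212 5 61 61 5 212 5 212 5 221 — and concatenate.

2125221212561615212522121256161521252125221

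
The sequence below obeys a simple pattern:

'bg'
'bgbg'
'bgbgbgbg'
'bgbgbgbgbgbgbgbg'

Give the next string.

Every step duplicates the string.
Doubling bgbgbgbgbgbgbgbg:

bgbgbgbgbgbgbgbgbgbgbgbgbgbgbgbg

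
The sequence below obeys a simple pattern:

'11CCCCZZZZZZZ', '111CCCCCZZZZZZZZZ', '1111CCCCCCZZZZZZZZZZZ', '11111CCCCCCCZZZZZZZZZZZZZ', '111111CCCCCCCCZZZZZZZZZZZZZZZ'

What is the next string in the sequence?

The n-th term is n-1 1's then n+1 C's then 2n+1 Z's, where the shown terms are n = 3, 4, 5, 6, 7.
For the next term, n = 8, so the run lengths are 7, 9, 17.

1111111CCCCCCCCCZZZZZZZZZZZZZZZZZ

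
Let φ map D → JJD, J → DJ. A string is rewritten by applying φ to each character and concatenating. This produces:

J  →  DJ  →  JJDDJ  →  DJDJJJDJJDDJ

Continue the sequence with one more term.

Apply φ to DJDJJJDJJDDJ symbol by symbol: D→JJD, J→DJ, D→JJD, J→DJ, J→DJ, J→DJ, D→JJD, J→DJ, J→DJ, D→JJD, D→JJD, J→DJ; joined: JJD DJ JJD DJ DJ DJ JJD DJ DJ JJD JJD DJ.

JJDDJJJDDJDJDJJJDDJDJJJDJJDDJ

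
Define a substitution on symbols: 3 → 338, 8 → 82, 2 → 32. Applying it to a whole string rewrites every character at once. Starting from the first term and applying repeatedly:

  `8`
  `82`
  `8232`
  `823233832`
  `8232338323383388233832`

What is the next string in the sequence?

8232338323383388233832338338823383388282323383388233832

φ(8232338323383388233832) expands symbol-by-symbol to 82 32 338 32 338 338 82 338 32 338 338 82 338 338 82 82 32 338 338 82 338 32; joining the 22 pieces gives the next term.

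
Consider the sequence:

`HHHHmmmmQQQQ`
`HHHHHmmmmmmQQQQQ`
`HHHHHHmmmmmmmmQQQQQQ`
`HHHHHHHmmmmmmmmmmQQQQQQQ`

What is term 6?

Term n consists of n+3 H's, followed by 2n+2 m's, followed by n+3 Q's (n = 1, 2, …).
Setting n = 6 gives 9, 14, 9 characters in each block.

HHHHHHHHHmmmmmmmmmmmmmmQQQQQQQQQ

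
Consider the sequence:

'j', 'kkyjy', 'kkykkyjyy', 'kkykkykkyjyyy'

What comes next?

Each term wraps the previous one in kky on the left and y on the right.
Applying this once more to kkykkykkyjyyy:

kkykkykkykkyjyyyy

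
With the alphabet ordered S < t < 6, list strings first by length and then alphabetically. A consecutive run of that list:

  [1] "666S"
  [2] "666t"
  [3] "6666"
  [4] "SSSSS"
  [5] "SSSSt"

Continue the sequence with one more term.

SSSS6

Treat SSSSt as a base-3 numeral over the given alphabet and add one, carrying through any trailing 6's.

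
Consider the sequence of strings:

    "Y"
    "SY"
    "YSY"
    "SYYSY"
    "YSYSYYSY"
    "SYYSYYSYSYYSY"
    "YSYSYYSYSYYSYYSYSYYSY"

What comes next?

SYYSYYSYSYYSYYSYSYYSYSYYSYYSYSYYSY

Each term (from the third on) is the two preceding terms concatenated in order: term 3 = Y·SY = YSY.
The next term joins SYYSYYSYSYYSY and YSYSYYSYSYYSYYSYSYYSY.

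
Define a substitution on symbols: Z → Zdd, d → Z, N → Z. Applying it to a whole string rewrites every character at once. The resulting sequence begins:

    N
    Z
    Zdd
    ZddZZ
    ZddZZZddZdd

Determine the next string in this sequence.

ZddZZZddZddZddZZZddZZ

Apply φ to ZddZZZddZdd symbol by symbol: Z→Zdd, d→Z, d→Z, Z→Zdd, Z→Zdd, Z→Zdd, d→Z, d→Z, Z→Zdd, d→Z, d→Z; joined: Zdd Z Z Zdd Zdd Zdd Z Z Zdd Z Z.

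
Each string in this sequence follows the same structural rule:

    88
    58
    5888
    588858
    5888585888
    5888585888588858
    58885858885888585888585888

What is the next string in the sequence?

588858588858885858885858885888585888588858

Each term (from the third on) is the previous term followed by the one before it: term 3 = 58·88 = 5888.
Continuing: 58885858885888585888585888 · 5888585888588858 gives term 8.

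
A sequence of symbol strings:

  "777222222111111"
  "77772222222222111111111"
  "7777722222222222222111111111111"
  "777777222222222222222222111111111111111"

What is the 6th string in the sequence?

7777777722222222222222222222222222111111111111111111111

The n-th term is n+1 7's then 4n-2 2's then 3n 1's, where the shown terms are n = 2, 3, 4, 5.
Setting n = 7 gives 8, 26, 21 characters in each block.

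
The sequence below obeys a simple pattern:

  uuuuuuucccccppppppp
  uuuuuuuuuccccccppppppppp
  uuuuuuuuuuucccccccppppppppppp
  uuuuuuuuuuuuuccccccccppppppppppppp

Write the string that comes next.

uuuuuuuuuuuuuuucccccccccppppppppppppppp

Each string has the form u^{2n+3} c^{n+3} p^{2n+3}, where the shown terms are n = 2, 3, 4, 5.
Setting n = 6 gives 15, 9, 15 characters in each block.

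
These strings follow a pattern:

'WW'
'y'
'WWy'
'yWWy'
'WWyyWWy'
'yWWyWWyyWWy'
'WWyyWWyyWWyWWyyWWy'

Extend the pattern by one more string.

yWWyWWyyWWyWWyyWWyyWWyWWyyWWy

This is a Fibonacci-style word recurrence s(k) = s(k−2)·s(k−1): e.g. WW·y = WWy.
Continuing: yWWyWWyyWWy · WWyyWWyyWWyWWyyWWy gives term 8.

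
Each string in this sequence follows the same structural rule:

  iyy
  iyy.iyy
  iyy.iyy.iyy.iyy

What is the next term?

s(k+1) = s(k)·.·s(k) — each term doubles the last with '.' between the halves.
So the next term is two copies of iyy.iyy.iyy.iyy with '.' between the halves.

iyy.iyy.iyy.iyy.iyy.iyy.iyy.iyy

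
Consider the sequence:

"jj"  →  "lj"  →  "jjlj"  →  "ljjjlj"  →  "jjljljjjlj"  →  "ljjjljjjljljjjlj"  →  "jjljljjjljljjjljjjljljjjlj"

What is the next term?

Each term (from the third on) is the two preceding terms concatenated in order: term 3 = jj·lj = jjlj.
The next term joins ljjjljjjljljjjlj and jjljljjjljljjjljjjljljjjlj.

ljjjljjjljljjjljjjljljjjljljjjljjjljljjjlj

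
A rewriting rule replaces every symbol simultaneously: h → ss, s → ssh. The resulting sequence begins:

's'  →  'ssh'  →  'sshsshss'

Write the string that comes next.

Rewriting each symbol of sshsshss: s→ssh, s→ssh, h→ss, s→ssh, s→ssh, h→ss, s→ssh, s→ssh, which concatenates to ssh ssh ss ssh ssh ss ssh ssh.

sshsshsssshsshsssshssh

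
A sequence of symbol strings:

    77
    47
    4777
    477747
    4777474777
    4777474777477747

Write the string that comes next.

47774747774777474777474777

This is a Fibonacci-style word recurrence s(k) = s(k−1)·s(k−2): e.g. 47·77 = 4777.
So term 7 is 4777474777477747·4777474777.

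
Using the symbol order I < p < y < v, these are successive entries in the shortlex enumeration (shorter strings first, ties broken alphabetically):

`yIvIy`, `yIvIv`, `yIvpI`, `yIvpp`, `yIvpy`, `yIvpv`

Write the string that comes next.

yIvyI

The successor of yIvpv increments the rightmost position that isn't already v and resets every position after it to I.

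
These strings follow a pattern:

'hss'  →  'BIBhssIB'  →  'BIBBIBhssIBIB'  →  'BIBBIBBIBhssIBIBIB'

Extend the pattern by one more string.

Every step adds BIB to the front and IB to the end of the previous string.
Applying this once more to BIBBIBBIBhssIBIBIB:

BIBBIBBIBBIBhssIBIBIBIB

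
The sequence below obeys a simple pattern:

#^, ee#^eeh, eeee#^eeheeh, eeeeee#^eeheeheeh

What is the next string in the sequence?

Every step adds ee to the front and eeh to the end of the previous string.
Applying this once more to eeeeee#^eeheeheeh:

eeeeeeee#^eeheeheeheeh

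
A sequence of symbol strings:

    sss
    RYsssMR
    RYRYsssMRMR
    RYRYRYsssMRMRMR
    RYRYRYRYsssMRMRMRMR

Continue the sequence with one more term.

Every step adds RY to the front and MR to the end of the previous string.
So the next term is RY·RYRYRYRYsssMRMRMRMR·MR.

RYRYRYRYRYsssMRMRMRMRMR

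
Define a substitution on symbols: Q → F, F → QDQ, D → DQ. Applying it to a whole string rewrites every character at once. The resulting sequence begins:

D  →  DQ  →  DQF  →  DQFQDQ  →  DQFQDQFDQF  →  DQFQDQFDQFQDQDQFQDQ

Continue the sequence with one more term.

Replace each of the 19 characters of DQFQDQFDQFQDQDQFQDQ in place — DQ F QDQ F DQ F QDQ DQ F QDQ F DQ F DQ F QDQ F DQ F — and concatenate.

DQFQDQFDQFQDQDQFQDQFDQFDQFQDQFDQF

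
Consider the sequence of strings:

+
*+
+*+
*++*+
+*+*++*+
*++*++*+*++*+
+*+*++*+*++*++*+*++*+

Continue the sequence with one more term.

*++*++*+*++*++*+*++*+*++*++*+*++*+

This is a Fibonacci-style word recurrence s(k) = s(k−2)·s(k−1): e.g. +·*+ = +*+.
Continuing: *++*++*+*++*+ · +*+*++*+*++*++*+*++*+ gives term 8.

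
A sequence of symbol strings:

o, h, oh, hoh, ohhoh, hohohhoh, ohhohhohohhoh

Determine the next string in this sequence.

hohohhohohhohhohohhoh

From term 3 onward, concatenate the second-to-last term with the last: o·h = oh, h·oh = hoh, …
The next term joins hohohhoh and ohhohhohohhoh.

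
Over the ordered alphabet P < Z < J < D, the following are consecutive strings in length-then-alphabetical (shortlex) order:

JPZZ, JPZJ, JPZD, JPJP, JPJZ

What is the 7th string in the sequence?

JPJD

Advancing 2 positions from JPJZ through JPJZ → JPJJ reaches term 7.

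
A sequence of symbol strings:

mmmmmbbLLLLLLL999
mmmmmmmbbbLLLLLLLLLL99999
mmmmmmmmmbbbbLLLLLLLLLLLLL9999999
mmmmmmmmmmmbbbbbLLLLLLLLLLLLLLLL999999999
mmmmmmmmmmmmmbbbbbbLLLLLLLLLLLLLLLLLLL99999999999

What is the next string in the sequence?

Term n consists of 2n+1 m's, followed by n b's, followed by 3n+1 L's, followed by 2n-1 9's, where the shown terms are n = 2, 3, 4, 5, 6.
Setting n = 7 gives 15, 7, 22, 13 characters in each block.

mmmmmmmmmmmmmmmbbbbbbbLLLLLLLLLLLLLLLLLLLLLL9999999999999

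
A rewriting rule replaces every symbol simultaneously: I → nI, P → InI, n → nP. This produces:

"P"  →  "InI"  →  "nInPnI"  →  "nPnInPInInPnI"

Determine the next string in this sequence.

Replace each of the 13 characters of nPnInPInInPnI in place — nP InI nP nI nP InI nI nP nI nP InI nP nI — and concatenate.

nPInInPnInPInInInPnInPInInPnI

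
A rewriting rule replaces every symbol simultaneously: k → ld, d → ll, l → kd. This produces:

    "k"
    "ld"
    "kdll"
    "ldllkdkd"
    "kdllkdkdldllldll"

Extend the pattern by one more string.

Rewriting the 16 symbols of kdllkdkdldllldll one by one yields ld ll kd kd ld ll ld ll kd ll kd kd kd ll kd kd; concatenated:

ldllkdkdldllldllkdllkdkdkdllkdkd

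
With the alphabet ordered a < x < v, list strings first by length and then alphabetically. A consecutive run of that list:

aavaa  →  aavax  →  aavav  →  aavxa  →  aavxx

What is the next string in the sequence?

aavxv

Treat aavxx as a base-3 numeral over the given alphabet and add one, carrying through any trailing v's.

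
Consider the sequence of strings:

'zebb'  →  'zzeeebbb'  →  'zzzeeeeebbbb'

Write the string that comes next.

zzzzeeeeeeebbbbb

Term n consists of n z's, followed by 2n-1 e's, followed by n+1 b's (n = 1, 2, …).
For the next term, n = 4, so the run lengths are 4, 7, 5.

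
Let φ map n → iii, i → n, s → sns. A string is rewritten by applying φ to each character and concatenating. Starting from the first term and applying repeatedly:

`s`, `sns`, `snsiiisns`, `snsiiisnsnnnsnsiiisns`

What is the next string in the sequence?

snsiiisnsnnnsnsiiisnsiiiiiiiiisnsiiisnsnnnsnsiiisns

φ(snsiiisnsnnnsnsiiisns) expands symbol-by-symbol to sns iii sns n n n sns iii sns iii iii iii sns iii sns n n n sns iii sns; joining the 21 pieces gives the next term.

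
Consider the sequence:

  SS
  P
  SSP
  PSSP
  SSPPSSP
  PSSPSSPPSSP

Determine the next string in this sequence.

SSPPSSPPSSPSSPPSSP

This is a Fibonacci-style word recurrence s(k) = s(k−2)·s(k−1): e.g. SS·P = SSP.
So term 7 is SSPPSSP·PSSPSSPPSSP.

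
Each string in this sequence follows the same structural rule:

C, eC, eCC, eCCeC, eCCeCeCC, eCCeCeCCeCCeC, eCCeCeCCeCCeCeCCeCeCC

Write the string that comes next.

eCCeCeCCeCCeCeCCeCeCCeCCeCeCCeCCeC

From term 3 onward, concatenate the last term with the second-to-last: eC·C = eCC, eCC·eC = eCCeC, …
Continuing: eCCeCeCCeCCeCeCCeCeCC · eCCeCeCCeCCeC gives term 8.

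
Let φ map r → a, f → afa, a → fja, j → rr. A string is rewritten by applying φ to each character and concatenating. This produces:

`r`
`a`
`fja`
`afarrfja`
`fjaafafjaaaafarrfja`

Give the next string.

Applying the rule to each of the 19 symbols of fjaafafjaaaafarrfja gives the pieces afa rr fja fja afa fja afa rr fja fja fja fja afa fja a a afa rr fja, which concatenate to the answer.

afarrfjafjaafafjaafarrfjafjafjafjaafafjaaaafarrfja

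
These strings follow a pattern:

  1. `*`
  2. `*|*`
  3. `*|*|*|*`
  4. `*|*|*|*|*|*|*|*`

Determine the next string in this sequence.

Each string is two copies of the previous one joined by '|'.
So the next term is two copies of *|*|*|*|*|*|*|* with '|' between the halves.

*|*|*|*|*|*|*|*|*|*|*|*|*|*|*|*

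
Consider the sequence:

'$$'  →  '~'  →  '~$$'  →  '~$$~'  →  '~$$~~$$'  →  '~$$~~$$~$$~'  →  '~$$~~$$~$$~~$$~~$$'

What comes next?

~$$~~$$~$$~~$$~~$$~$$~~$$~$$~

Each term (from the third on) is the previous term followed by the one before it: term 3 = ~·$$ = ~$$.
The next term joins ~$$~~$$~$$~~$$~~$$ and ~$$~~$$~$$~.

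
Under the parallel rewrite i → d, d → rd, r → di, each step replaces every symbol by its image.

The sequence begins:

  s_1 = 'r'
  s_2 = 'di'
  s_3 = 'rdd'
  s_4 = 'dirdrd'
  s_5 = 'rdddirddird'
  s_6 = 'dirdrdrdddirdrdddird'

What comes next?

φ(dirdrdrdddirdrdddird) expands symbol-by-symbol to rd d di rd di rd di rd rd rd d di rd di rd rd rd d di rd; joining the 20 pieces gives the next term.

rdddirddirddirdrdrdddirddirdrdrdddird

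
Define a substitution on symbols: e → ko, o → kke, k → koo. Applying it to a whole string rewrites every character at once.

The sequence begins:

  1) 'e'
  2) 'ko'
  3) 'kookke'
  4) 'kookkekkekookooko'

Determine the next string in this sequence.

Rewriting the 17 symbols of kookkekkekookooko one by one yields koo kke kke koo koo ko koo koo ko koo kke kke koo kke kke koo kke; concatenated:

kookkekkekookookokookookokookkekkekookkekkekookke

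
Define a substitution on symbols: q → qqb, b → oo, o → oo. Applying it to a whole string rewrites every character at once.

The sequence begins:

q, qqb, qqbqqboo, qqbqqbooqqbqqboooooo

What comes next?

Rewriting the 20 symbols of qqbqqbooqqbqqboooooo one by one yields qqb qqb oo qqb qqb oo oo oo qqb qqb oo qqb qqb oo oo oo oo oo oo oo; concatenated:

qqbqqbooqqbqqbooooooqqbqqbooqqbqqboooooooooooooo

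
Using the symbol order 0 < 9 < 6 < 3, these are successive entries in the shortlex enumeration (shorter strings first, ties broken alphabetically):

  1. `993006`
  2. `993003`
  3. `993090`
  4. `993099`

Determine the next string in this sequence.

Treat 993099 as a base-4 numeral over the given alphabet and add one, carrying through any trailing 3's.

993096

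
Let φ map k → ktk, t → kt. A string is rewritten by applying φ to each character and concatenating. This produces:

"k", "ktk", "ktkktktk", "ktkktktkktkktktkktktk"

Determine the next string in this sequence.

ktkktktkktkktktkktktkktkktktkktkktktkktktkktkktktkktktk

φ(ktkktktkktkktktkktktk) expands symbol-by-symbol to ktk kt ktk ktk kt ktk kt ktk ktk kt ktk ktk kt ktk kt ktk ktk kt ktk kt ktk; joining the 21 pieces gives the next term.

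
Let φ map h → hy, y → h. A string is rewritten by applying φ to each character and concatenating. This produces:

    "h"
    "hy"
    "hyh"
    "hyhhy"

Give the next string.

hyhhyhyh

Apply φ to hyhhy symbol by symbol: h→hy, y→h, h→hy, h→hy, y→h; joined: hy h hy hy h.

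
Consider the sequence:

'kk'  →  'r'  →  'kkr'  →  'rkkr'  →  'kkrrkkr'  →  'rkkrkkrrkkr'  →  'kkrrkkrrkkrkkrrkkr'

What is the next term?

rkkrkkrrkkrkkrrkkrrkkrkkrrkkr

Each term (from the third on) is the two preceding terms concatenated in order: term 3 = kk·r = kkr.
So term 8 is rkkrkkrrkkr·kkrrkkrrkkrkkrrkkr.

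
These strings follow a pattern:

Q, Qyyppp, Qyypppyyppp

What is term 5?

The strings grow by a fixed suffix yyppp each time.
From Qyypppyyppp, 2 further steps: Qyypppyyppp → Qyypppyypppyyppp → (answer).

Qyypppyypppyypppyyppp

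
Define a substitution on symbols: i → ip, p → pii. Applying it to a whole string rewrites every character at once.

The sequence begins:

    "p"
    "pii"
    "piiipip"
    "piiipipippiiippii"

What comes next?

Applying the rule to each of the 17 symbols of piiipipippiiippii gives the pieces pii ip ip ip pii ip pii ip pii pii ip ip ip pii pii ip ip, which concatenate to the answer.

piiipipippiiippiiippiipiiipipippiipiiipip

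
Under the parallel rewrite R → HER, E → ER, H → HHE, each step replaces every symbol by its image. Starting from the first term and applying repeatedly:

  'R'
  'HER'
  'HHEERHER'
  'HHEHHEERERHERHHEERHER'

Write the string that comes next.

HHEHHEERHHEHHEERERHERERHERHHEERHERHHEHHEERERHERHHEERHER

Applying the rule to each of the 21 symbols of HHEHHEERERHERHHEERHER gives the pieces HHE HHE ER HHE HHE ER ER HER ER HER HHE ER HER HHE HHE ER ER HER HHE ER HER, which concatenate to the answer.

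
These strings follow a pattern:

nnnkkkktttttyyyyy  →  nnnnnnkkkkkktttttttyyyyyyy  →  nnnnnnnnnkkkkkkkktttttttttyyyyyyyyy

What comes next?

Each string has the form n^{3n} k^{2n+2} t^{2n+3} y^{2n+3} (n = 1, 2, …).
For the next term, n = 4, so the run lengths are 12, 10, 11, 11.

nnnnnnnnnnnnkkkkkkkkkktttttttttttyyyyyyyyyyy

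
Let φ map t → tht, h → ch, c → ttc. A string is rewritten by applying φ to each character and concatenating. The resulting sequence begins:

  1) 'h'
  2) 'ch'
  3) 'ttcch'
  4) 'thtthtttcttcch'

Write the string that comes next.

Rewriting the 14 symbols of thtthtttcttcch one by one yields tht ch tht tht ch tht tht tht ttc tht tht ttc ttc ch; concatenated:

thtchthtthtchthtthtthtttcthtthtttcttcch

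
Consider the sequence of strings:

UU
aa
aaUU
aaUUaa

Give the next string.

This is a Fibonacci-style word recurrence s(k) = s(k−1)·s(k−2): e.g. aa·UU = aaUU.
The next term joins aaUUaa and aaUU.

aaUUaaaaUU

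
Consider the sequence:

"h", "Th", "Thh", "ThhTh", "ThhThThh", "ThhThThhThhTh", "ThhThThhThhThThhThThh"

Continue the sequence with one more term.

Each term (from the third on) is the previous term followed by the one before it: term 3 = Th·h = Thh.
Continuing: ThhThThhThhThThhThThh · ThhThThhThhTh gives term 8.

ThhThThhThhThThhThThhThhThThhThhTh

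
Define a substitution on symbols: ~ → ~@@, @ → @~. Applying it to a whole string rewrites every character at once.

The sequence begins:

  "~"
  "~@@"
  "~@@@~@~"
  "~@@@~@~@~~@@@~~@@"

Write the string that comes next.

~@@@~@~@~~@@@~~@@@~~@@~@@@~@~@~~@@~@@@~@~

φ(~@@@~@~@~~@@@~~@@) expands symbol-by-symbol to ~@@ @~ @~ @~ ~@@ @~ ~@@ @~ ~@@ ~@@ @~ @~ @~ ~@@ ~@@ @~ @~; joining the 17 pieces gives the next term.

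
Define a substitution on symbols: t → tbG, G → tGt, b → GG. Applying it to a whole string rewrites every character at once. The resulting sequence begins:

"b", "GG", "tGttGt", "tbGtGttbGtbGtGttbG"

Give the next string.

Applying the rule to each of the 18 symbols of tbGtGttbGtbGtGttbG gives the pieces tbG GG tGt tbG tGt tbG tbG GG tGt tbG GG tGt tbG tGt tbG tbG GG tGt, which concatenate to the answer.

tbGGGtGttbGtGttbGtbGGGtGttbGGGtGttbGtGttbGtbGGGtGt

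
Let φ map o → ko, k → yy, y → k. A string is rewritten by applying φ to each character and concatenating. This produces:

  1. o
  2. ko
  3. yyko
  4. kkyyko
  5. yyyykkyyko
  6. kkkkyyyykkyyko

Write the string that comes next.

yyyyyyyykkkkyyyykkyyko

Applying the rule to each of the 14 symbols of kkkkyyyykkyyko gives the pieces yy yy yy yy k k k k yy yy k k yy ko, which concatenate to the answer.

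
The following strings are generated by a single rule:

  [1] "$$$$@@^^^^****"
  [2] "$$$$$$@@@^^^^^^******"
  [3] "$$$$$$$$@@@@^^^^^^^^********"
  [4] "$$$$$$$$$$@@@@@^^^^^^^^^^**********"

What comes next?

$$$$$$$$$$$$@@@@@@^^^^^^^^^^^^************

Each string has the form $^{2n+2} @^{n+1} ^^{2n+2} *^{2n+2} (n = 1, 2, …).
Setting n = 5 gives 12, 6, 12, 12 characters in each block.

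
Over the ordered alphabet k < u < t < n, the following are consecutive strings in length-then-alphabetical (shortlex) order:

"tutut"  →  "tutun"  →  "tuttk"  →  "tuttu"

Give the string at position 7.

Stepping forward 3 times from tuttu: tuttu → tuttt → tuttn, then the target.

tutnk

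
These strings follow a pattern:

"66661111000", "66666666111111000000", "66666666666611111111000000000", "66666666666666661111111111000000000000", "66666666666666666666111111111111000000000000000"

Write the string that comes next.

66666666666666666666666611111111111111000000000000000000

Term n consists of 4n 6's, followed by 2n+2 1's, followed by 3n 0's (n = 1, 2, …).
For the next term, n = 6, so the run lengths are 24, 14, 18.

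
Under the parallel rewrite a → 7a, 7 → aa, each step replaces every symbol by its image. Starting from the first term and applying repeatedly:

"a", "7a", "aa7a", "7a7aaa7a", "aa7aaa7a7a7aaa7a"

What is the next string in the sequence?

7a7aaa7a7a7aaa7aaa7aaa7a7a7aaa7a

Applying the rule to each of the 16 symbols of aa7aaa7a7a7aaa7a gives the pieces 7a 7a aa 7a 7a 7a aa 7a aa 7a aa 7a 7a 7a aa 7a, which concatenate to the answer.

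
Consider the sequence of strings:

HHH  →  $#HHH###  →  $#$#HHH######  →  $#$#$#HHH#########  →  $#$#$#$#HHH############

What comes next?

Each term wraps the previous one in $# on the left and ### on the right.
Applying this once more to $#$#$#$#HHH############:

$#$#$#$#$#HHH###############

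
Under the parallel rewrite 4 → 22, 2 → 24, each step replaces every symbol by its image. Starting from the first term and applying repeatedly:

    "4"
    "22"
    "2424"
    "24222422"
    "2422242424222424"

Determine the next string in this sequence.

Applying the rule to each of the 16 symbols of 2422242424222424 gives the pieces 24 22 24 24 24 22 24 22 24 22 24 24 24 22 24 22, which concatenate to the answer.

24222424242224222422242424222422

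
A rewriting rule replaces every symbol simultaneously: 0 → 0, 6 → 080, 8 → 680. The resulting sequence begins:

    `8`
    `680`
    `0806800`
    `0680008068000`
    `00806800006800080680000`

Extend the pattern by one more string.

Rewriting the 23 symbols of 00806800006800080680000 one by one yields 0 0 680 0 080 680 0 0 0 0 080 680 0 0 0 680 0 080 680 0 0 0 0; concatenated:

006800080680000008068000068000806800000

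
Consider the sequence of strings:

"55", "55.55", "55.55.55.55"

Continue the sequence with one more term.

55.55.55.55.55.55.55.55

s(k+1) = s(k)·.·s(k) — each term doubles the last with '.' between the halves.
One more doubling of 55.55.55.55 gives the answer.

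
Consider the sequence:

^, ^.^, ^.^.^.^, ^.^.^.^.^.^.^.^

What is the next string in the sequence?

^.^.^.^.^.^.^.^.^.^.^.^.^.^.^.^

Each string is two copies of the previous one joined by '.'.
So the next term is two copies of ^.^.^.^.^.^.^.^ with '.' between the halves.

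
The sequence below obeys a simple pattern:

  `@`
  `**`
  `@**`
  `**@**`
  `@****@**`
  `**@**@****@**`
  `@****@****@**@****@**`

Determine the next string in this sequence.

This is a Fibonacci-style word recurrence s(k) = s(k−2)·s(k−1): e.g. @·** = @**.
So term 8 is **@**@****@**·@****@****@**@****@**.

**@**@****@**@****@****@**@****@**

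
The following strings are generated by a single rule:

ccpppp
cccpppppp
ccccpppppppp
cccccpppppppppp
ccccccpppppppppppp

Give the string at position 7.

ccccccccpppppppppppppppp

Term n consists of n c's, followed by 2n p's, where the shown terms are n = 2, 3, 4, 5, 6.
At n = 8 the blocks have lengths 8, 16.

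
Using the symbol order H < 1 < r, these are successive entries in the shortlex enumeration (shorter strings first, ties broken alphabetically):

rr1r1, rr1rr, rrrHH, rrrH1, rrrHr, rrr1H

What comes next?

rrr11

Treat rrr1H as a base-3 numeral over the given alphabet and add one, carrying through any trailing r's.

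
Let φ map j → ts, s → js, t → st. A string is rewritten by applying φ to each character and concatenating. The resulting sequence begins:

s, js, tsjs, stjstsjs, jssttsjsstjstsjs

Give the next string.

Rewriting the 16 symbols of jssttsjsstjstsjs one by one yields ts js js st st js ts js js st ts js st js ts js; concatenated:

tsjsjsststjstsjsjssttsjsstjstsjs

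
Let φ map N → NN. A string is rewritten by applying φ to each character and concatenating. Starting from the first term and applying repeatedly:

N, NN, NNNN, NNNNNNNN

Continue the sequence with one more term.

Rewriting each symbol of NNNNNNNN: N→NN, N→NN, N→NN, N→NN, N→NN, N→NN, N→NN, N→NN, which concatenates to NN NN NN NN NN NN NN NN.

NNNNNNNNNNNNNNNN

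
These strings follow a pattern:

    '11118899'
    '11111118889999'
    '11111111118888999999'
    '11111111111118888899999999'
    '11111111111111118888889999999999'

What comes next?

11111111111111111118888888999999999999

Reading off run lengths: 1 runs 4, 7, 10, 13, 16; 8 runs 2, 3, 4, 5, 6; 9 runs 2, 4, 6, 8, 10 — each is linear in n (n = 1, 2, …).
Setting n = 6 gives 19, 7, 12 characters in each block.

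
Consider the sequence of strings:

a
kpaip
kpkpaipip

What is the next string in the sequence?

kpkpkpaipipip

s(k+1) = kp·s(k)·ip, so each term gains kp as a prefix and ip as a suffix.
So the next term is kp·kpkpaipip·ip.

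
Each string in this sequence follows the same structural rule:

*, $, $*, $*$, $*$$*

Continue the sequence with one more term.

From term 3 onward, concatenate the last term with the second-to-last: $·* = $*, $*·$ = $*$, …
So term 6 is $*$$*·$*$.

$*$$*$*$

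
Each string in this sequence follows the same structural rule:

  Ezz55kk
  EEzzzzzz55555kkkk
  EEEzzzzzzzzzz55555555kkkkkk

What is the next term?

EEEEzzzzzzzzzzzzzz55555555555kkkkkkkk

The n-th term is n E's then 4n-2 z's then 3n-1 5's then 2n k's (n = 1, 2, …).
At n = 4 the blocks have lengths 4, 14, 11, 8.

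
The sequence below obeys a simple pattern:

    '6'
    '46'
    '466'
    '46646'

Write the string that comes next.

46646466

This is a Fibonacci-style word recurrence s(k) = s(k−1)·s(k−2): e.g. 46·6 = 466.
Continuing: 46646 · 466 gives term 5.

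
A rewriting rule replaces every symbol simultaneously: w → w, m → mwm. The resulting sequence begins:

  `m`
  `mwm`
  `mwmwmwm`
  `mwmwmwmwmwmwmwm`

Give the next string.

Rewriting the 15 symbols of mwmwmwmwmwmwmwm one by one yields mwm w mwm w mwm w mwm w mwm w mwm w mwm w mwm; concatenated:

mwmwmwmwmwmwmwmwmwmwmwmwmwmwmwm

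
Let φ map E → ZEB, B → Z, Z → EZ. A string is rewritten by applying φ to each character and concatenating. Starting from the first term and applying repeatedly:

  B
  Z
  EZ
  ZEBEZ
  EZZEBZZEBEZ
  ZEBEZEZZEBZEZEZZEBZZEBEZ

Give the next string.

EZZEBZZEBEZZEBEZEZZEBZEZZEBEZZEBEZEZZEBZEZEZZEBZZEBEZ

Replace each of the 24 characters of ZEBEZEZZEBZEZEZZEBZZEBEZ in place — EZ ZEB Z ZEB EZ ZEB EZ EZ ZEB Z EZ ZEB EZ ZEB EZ EZ ZEB Z EZ EZ ZEB Z ZEB EZ — and concatenate.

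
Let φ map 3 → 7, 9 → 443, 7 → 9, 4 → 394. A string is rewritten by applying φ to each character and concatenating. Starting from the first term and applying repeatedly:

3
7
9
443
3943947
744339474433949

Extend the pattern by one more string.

Applying the rule to each of the 15 symbols of 744339474433949 gives the pieces 9 394 394 7 7 443 394 9 394 394 7 7 443 394 443, which concatenate to the answer.

939439477443394939439477443394443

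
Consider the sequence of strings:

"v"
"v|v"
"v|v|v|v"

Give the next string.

Each string is two copies of the previous one joined by '|'.
Doubling v|v|v|v with '|' between the halves:

v|v|v|v|v|v|v|v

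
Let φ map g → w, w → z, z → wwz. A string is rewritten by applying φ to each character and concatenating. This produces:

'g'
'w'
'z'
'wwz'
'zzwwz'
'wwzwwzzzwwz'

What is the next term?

zzwwzzzwwzwwzwwzzzwwz

Rewriting each symbol of wwzwwzzzwwz: w→z, w→z, z→wwz, w→z, w→z, z→wwz, z→wwz, z→wwz, w→z, w→z, z→wwz, which concatenates to z z wwz z z wwz wwz wwz z z wwz.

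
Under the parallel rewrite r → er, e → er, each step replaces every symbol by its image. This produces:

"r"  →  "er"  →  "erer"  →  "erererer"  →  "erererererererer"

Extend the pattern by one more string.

Rewriting the 16 symbols of erererererererer one by one yields er er er er er er er er er er er er er er er er; concatenated:

erererererererererererererererer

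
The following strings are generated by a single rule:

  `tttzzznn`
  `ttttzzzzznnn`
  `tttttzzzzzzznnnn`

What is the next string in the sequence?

Each string has the form t^{n+1} z^{2n-1} n^{n}, where the shown terms are n = 2, 3, 4.
For the next term, n = 5, so the run lengths are 6, 9, 5.

ttttttzzzzzzzzznnnnn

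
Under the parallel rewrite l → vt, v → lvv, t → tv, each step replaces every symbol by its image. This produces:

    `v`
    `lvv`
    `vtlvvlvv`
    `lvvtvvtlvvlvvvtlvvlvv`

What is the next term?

vtlvvlvvtvlvvlvvtvvtlvvlvvvtlvvlvvlvvtvvtlvvlvvvtlvvlvv

φ(lvvtvvtlvvlvvvtlvvlvv) expands symbol-by-symbol to vt lvv lvv tv lvv lvv tv vt lvv lvv vt lvv lvv lvv tv vt lvv lvv vt lvv lvv; joining the 21 pieces gives the next term.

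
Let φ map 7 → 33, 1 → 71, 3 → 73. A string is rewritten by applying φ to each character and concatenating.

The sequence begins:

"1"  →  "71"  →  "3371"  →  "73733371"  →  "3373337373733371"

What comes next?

Rewriting the 16 symbols of 3373337373733371 one by one yields 73 73 33 73 73 73 33 73 33 73 33 73 73 73 33 71; concatenated:

73733373737333733373337373733371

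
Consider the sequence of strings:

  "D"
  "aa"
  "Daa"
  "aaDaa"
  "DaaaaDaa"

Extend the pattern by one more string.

Each term (from the third on) is the two preceding terms concatenated in order: term 3 = D·aa = Daa.
The next term joins aaDaa and DaaaaDaa.

aaDaaDaaaaDaa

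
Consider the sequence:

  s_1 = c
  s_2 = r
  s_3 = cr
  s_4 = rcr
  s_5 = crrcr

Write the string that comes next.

rcrcrrcr

Each term (from the third on) is the two preceding terms concatenated in order: term 3 = c·r = cr.
So term 6 is rcr·crrcr.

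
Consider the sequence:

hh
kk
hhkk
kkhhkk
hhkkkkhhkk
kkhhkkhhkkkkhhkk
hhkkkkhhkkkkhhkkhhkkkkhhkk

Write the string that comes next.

This is a Fibonacci-style word recurrence s(k) = s(k−2)·s(k−1): e.g. hh·kk = hhkk.
Continuing: kkhhkkhhkkkkhhkk · hhkkkkhhkkkkhhkkhhkkkkhhkk gives term 8.

kkhhkkhhkkkkhhkkhhkkkkhhkkkkhhkkhhkkkkhhkk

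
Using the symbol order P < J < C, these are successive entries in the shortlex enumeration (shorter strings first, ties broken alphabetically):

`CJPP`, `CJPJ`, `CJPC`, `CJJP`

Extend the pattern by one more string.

CJJJ

Find the rightmost character of CJJP below C, bump it to the next letter, and reset everything to its right to P.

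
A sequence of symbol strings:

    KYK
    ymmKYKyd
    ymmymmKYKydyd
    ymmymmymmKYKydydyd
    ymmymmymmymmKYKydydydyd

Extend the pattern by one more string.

ymmymmymmymmymmKYKydydydydyd

Every step adds ymm to the front and yd to the end of the previous string.
One more step from ymmymmymmymmKYKydydydyd gives the answer.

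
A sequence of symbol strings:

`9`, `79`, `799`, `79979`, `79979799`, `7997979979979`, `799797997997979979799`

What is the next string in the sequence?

Each term (from the third on) is the previous term followed by the one before it: term 3 = 79·9 = 799.
Continuing: 799797997997979979799 · 7997979979979 gives term 8.

7997979979979799797997997979979979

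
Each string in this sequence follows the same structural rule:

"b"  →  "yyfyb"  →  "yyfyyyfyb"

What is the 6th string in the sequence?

Every step adds yyfy at the front: s(k+1) = yyfy·s(k).
From yyfyyyfyb, 3 further steps: yyfyyyfyb → yyfyyyfyyyfyb → yyfyyyfyyyfyyyfyb → (answer).

yyfyyyfyyyfyyyfyyyfyb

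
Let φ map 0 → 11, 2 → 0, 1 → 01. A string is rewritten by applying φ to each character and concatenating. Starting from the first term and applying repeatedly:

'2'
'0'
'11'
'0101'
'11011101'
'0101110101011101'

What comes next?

11011101010111011101110101011101

Replace each of the 16 characters of 0101110101011101 in place — 11 01 11 01 01 01 11 01 11 01 11 01 01 01 11 01 — and concatenate.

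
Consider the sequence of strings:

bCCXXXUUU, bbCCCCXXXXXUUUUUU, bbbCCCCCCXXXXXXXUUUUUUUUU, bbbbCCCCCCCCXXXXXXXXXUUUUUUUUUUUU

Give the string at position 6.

Term n consists of n b's, followed by 2n C's, followed by 2n+1 X's, followed by 3n U's (n = 1, 2, …).
Setting n = 6 gives 6, 12, 13, 18 characters in each block.

bbbbbbCCCCCCCCCCCCXXXXXXXXXXXXXUUUUUUUUUUUUUUUUUU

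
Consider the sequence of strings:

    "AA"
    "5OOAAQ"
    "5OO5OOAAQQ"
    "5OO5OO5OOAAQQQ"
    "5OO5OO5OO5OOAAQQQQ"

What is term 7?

Every step adds 5OO to the front and Q to the end of the previous string.
From 5OO5OO5OO5OOAAQQQQ, 2 further steps: 5OO5OO5OO5OOAAQQQQ → 5OO5OO5OO5OO5OOAAQQQQQ → (answer).

5OO5OO5OO5OO5OO5OOAAQQQQQQ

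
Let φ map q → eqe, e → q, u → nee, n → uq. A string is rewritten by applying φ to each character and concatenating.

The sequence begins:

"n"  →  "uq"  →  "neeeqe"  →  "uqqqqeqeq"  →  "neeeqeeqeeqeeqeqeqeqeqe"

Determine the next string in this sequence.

uqqqqeqeqqeqeqqeqeqqeqeqeqeqeqeqeqeqeqeq

Applying the rule to each of the 23 symbols of neeeqeeqeeqeeqeqeqeqeqe gives the pieces uq q q q eqe q q eqe q q eqe q q eqe q eqe q eqe q eqe q eqe q, which concatenate to the answer.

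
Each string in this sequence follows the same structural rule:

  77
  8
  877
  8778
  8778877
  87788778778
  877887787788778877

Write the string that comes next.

87788778778877887787788778778

This is a Fibonacci-style word recurrence s(k) = s(k−1)·s(k−2): e.g. 8·77 = 877.
The next term joins 877887787788778877 and 87788778778.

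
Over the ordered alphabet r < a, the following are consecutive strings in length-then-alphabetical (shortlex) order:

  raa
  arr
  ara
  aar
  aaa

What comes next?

rrrr

aaa is the last string of length 3, so the next is the first of length 4: r repeated 4 times.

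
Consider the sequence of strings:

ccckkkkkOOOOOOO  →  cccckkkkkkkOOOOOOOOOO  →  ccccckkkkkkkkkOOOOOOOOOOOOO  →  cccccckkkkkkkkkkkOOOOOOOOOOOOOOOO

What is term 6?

Reading off run lengths: c runs 3, 4, 5, 6; k runs 5, 7, 9, 11; O runs 7, 10, 13, 16 — each is linear in n, where the shown terms are n = 2, 3, 4, 5.
Setting n = 7 gives 8, 15, 22 characters in each block.

cccccccckkkkkkkkkkkkkkkOOOOOOOOOOOOOOOOOOOOOO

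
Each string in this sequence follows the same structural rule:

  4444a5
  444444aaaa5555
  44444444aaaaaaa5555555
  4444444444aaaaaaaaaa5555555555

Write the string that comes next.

Each string has the form 4^{2n+2} a^{3n-2} 5^{3n-2} (n = 1, 2, …).
At n = 5 the blocks have lengths 12, 13, 13.

444444444444aaaaaaaaaaaaa5555555555555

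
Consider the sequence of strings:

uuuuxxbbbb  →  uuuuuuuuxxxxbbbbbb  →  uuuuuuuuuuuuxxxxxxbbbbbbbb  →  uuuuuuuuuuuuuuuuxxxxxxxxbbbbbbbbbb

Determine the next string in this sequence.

uuuuuuuuuuuuuuuuuuuuxxxxxxxxxxbbbbbbbbbbbb

Term n consists of 4n u's, followed by 2n x's, followed by 2n+2 b's (n = 1, 2, …).
For the next term, n = 5, so the run lengths are 20, 10, 12.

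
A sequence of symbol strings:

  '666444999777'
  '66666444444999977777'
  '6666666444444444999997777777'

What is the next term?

666666666444444444444999999777777777

Term n consists of 2n+1 6's, followed by 3n 4's, followed by n+2 9's, followed by 2n+1 7's (n = 1, 2, …).
At n = 4 the blocks have lengths 9, 12, 6, 9.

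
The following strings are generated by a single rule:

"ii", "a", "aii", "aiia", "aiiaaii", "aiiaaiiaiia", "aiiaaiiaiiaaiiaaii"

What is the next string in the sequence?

aiiaaiiaiiaaiiaaiiaiiaaiiaiia

From term 3 onward, concatenate the last term with the second-to-last: a·ii = aii, aii·a = aiia, …
The next term joins aiiaaiiaiiaaiiaaii and aiiaaiiaiia.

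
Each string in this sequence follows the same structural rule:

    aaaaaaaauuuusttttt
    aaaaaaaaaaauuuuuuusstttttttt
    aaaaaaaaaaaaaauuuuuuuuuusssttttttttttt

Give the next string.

aaaaaaaaaaaaaaaaauuuuuuuuuuuuusssstttttttttttttt

Reading off run lengths: a runs 8, 11, 14; u runs 4, 7, 10; s runs 1, 2, 3; t runs 5, 8, 11 — each is linear in n, where the shown terms are n = 2, 3, 4.
Setting n = 5 gives 17, 13, 4, 14 characters in each block.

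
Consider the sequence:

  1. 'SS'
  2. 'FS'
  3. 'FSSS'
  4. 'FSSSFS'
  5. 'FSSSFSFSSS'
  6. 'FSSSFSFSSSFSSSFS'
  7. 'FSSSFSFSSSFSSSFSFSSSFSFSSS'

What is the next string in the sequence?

FSSSFSFSSSFSSSFSFSSSFSFSSSFSSSFSFSSSFSSSFS

From term 3 onward, concatenate the last term with the second-to-last: FS·SS = FSSS, FSSS·FS = FSSSFS, …
The next term joins FSSSFSFSSSFSSSFSFSSSFSFSSS and FSSSFSFSSSFSSSFS.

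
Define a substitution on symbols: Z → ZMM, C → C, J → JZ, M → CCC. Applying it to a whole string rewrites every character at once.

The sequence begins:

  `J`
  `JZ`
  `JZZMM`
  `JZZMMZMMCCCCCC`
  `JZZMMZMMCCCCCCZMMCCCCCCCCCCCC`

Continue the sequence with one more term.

Rewriting the 29 symbols of JZZMMZMMCCCCCCZMMCCCCCCCCCCCC one by one yields JZ ZMM ZMM CCC CCC ZMM CCC CCC C C C C C C ZMM CCC CCC C C C C C C C C C C C C; concatenated:

JZZMMZMMCCCCCCZMMCCCCCCCCCCCCZMMCCCCCCCCCCCCCCCCCC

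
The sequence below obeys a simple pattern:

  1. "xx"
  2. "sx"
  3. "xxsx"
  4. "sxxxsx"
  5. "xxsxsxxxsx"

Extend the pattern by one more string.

This is a Fibonacci-style word recurrence s(k) = s(k−2)·s(k−1): e.g. xx·sx = xxsx.
Continuing: sxxxsx · xxsxsxxxsx gives term 6.

sxxxsxxxsxsxxxsx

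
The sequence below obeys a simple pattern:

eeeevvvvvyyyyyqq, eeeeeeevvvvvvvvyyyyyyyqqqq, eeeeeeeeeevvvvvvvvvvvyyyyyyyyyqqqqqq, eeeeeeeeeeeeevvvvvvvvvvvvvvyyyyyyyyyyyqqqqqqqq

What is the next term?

eeeeeeeeeeeeeeeevvvvvvvvvvvvvvvvvyyyyyyyyyyyyyqqqqqqqqqq

Reading off run lengths: e runs 4, 7, 10, 13; v runs 5, 8, 11, 14; y runs 5, 7, 9, 11; q runs 2, 4, 6, 8 — each is linear in n (n = 1, 2, …).
At n = 5 the blocks have lengths 16, 17, 13, 10.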